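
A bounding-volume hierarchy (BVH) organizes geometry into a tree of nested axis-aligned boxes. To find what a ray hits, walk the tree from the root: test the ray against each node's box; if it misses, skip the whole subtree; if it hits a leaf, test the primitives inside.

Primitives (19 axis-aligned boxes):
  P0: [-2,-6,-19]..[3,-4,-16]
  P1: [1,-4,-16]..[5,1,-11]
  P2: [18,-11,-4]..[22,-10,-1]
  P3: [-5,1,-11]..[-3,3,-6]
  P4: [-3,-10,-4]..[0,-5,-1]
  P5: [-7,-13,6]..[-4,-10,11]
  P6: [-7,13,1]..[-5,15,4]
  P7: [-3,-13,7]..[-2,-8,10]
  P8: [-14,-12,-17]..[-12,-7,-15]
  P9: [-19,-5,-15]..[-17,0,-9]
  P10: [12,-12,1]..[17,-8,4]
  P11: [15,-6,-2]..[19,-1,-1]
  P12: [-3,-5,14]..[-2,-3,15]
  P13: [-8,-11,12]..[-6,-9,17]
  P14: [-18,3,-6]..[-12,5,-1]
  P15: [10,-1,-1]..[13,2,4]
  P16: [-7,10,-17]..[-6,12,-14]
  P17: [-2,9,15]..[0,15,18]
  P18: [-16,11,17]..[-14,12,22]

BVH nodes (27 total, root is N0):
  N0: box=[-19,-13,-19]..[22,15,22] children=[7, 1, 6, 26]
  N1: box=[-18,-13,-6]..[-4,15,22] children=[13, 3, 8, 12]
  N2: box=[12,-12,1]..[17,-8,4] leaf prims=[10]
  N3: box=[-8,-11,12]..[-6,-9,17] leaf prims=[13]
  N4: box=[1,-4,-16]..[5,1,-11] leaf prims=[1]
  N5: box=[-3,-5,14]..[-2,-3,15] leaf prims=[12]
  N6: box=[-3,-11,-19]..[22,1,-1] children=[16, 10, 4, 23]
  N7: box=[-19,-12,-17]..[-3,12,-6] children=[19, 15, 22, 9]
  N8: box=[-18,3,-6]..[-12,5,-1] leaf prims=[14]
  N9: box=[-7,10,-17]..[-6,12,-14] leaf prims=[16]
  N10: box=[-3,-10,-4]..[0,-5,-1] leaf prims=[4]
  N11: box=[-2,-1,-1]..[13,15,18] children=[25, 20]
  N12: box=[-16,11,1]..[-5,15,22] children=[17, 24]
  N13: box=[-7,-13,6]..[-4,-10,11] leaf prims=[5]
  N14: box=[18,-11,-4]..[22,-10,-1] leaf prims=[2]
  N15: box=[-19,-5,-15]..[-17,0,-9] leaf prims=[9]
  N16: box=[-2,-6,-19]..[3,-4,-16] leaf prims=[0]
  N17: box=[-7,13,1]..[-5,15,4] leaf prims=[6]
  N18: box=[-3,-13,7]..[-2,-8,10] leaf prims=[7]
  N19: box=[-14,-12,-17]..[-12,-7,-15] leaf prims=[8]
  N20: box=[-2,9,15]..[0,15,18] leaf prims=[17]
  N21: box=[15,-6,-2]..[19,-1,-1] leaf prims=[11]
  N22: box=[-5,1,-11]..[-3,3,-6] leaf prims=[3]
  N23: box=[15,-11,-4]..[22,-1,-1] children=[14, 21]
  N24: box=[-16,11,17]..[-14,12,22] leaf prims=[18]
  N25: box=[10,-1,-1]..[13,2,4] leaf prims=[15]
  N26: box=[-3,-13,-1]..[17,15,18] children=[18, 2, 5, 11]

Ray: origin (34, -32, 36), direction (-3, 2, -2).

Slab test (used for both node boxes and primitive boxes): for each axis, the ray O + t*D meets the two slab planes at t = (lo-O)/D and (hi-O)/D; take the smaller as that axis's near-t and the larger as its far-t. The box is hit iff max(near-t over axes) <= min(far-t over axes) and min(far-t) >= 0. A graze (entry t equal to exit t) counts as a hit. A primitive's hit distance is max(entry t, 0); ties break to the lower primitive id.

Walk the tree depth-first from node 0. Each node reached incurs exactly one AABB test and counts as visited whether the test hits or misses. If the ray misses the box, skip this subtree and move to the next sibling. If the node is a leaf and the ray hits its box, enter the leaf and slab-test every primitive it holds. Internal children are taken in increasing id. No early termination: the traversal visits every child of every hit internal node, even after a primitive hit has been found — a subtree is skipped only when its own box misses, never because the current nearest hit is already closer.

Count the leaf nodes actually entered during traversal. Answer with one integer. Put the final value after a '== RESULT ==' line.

Trace the traversal:
N0 x:[4,53/3] y:[19/2,47/2] z:[7,55/2] -> hit [19/2,53/3], descend [1, 6, 7, 26]
  N1 x:[38/3,52/3] y:[19/2,47/2] z:[7,21] -> hit [38/3,52/3], descend [3, 8, 12, 13]
    N3 x:[40/3,14] y:[21/2,23/2] z:[19/2,12] -> miss, prune
    N8 x:[46/3,52/3] y:[35/2,37/2] z:[37/2,21] -> miss, prune
    N12 x:[13,50/3] y:[43/2,47/2] z:[7,35/2] -> miss, prune
    N13 x:[38/3,41/3] y:[19/2,11] z:[25/2,15] -> miss, prune
  N6 x:[4,37/3] y:[21/2,33/2] z:[37/2,55/2] -> miss, prune
  N7 x:[37/3,53/3] y:[10,22] z:[21,53/2] -> miss, prune
  N26 x:[17/3,37/3] y:[19/2,47/2] z:[9,37/2] -> hit [19/2,37/3], descend [2, 5, 11, 18]
    N2 x:[17/3,22/3] y:[10,12] z:[16,35/2] -> miss, prune
    N5 x:[12,37/3] y:[27/2,29/2] z:[21/2,11] -> miss, prune
    N11 x:[7,12] y:[31/2,47/2] z:[9,37/2] -> miss, prune
    N18 x:[12,37/3] y:[19/2,12] z:[13,29/2] -> miss, prune

order=[0, 1, 3, 8, 12, 13, 6, 7, 26, 2, 5, 11, 18]  |boxes|=13  |leaves|=0  hit=miss

== RESULT ==
0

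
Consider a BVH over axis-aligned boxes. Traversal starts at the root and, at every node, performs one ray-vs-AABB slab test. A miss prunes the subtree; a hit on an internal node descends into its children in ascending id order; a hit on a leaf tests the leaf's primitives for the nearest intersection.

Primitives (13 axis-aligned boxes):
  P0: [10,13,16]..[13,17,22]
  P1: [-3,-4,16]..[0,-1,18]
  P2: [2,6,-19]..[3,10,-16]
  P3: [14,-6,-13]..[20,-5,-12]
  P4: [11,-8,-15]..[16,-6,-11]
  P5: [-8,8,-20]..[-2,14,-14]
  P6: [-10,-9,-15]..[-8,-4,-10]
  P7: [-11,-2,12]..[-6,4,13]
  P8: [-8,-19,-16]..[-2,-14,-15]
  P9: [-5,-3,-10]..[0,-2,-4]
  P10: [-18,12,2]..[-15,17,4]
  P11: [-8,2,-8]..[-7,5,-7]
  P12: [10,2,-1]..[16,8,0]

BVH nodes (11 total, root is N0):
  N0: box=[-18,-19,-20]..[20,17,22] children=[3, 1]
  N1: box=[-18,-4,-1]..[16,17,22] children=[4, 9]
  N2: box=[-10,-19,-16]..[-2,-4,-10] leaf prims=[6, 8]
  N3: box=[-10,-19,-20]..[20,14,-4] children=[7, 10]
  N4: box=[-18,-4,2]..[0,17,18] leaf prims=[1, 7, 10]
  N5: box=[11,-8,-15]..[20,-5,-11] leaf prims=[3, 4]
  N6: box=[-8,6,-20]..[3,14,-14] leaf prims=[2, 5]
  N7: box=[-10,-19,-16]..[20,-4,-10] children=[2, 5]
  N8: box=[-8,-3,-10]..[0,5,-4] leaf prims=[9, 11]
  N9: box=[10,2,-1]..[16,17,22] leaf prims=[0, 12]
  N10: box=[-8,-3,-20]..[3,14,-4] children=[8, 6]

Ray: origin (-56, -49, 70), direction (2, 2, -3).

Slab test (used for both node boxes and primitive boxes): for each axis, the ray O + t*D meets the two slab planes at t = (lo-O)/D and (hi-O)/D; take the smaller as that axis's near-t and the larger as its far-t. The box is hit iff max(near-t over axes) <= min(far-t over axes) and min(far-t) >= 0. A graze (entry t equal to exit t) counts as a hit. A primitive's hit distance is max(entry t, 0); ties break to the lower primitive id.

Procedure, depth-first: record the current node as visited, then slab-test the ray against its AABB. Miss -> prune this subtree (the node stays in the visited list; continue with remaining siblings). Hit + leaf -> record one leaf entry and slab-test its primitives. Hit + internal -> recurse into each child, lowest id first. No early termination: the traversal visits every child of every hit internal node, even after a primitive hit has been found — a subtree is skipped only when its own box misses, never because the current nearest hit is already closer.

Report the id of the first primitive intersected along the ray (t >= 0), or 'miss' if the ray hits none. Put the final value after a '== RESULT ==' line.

Trace the traversal:
N0 x:[19,38] y:[15,33] z:[16,30] -> hit [19,30], descend [1, 3]
  N1 x:[19,36] y:[45/2,33] z:[16,71/3] -> hit [45/2,71/3], descend [4, 9]
    N4 x:[19,28] y:[45/2,33] z:[52/3,68/3] -> hit [45/2,68/3] leaf, test {P1(miss), P7(miss), P10(miss)}
    N9 x:[33,36] y:[51/2,33] z:[16,71/3] -> miss, prune
  N3 x:[23,38] y:[15,63/2] z:[74/3,30] -> hit [74/3,30], descend [7, 10]
    N7 x:[23,38] y:[15,45/2] z:[80/3,86/3] -> miss, prune
    N10 x:[24,59/2] y:[23,63/2] z:[74/3,30] -> hit [74/3,59/2], descend [6, 8]
      N6 x:[24,59/2] y:[55/2,63/2] z:[28,30] -> hit [28,59/2] leaf, test {P2@t=29, P5(miss)}
      N8 x:[24,28] y:[23,27] z:[74/3,80/3] -> hit [74/3,80/3] leaf, test {P9(miss), P11(miss)}

order=[0, 1, 4, 9, 3, 7, 10, 6, 8]  |boxes|=9  |leaves|=3  hit=P2

== RESULT ==
2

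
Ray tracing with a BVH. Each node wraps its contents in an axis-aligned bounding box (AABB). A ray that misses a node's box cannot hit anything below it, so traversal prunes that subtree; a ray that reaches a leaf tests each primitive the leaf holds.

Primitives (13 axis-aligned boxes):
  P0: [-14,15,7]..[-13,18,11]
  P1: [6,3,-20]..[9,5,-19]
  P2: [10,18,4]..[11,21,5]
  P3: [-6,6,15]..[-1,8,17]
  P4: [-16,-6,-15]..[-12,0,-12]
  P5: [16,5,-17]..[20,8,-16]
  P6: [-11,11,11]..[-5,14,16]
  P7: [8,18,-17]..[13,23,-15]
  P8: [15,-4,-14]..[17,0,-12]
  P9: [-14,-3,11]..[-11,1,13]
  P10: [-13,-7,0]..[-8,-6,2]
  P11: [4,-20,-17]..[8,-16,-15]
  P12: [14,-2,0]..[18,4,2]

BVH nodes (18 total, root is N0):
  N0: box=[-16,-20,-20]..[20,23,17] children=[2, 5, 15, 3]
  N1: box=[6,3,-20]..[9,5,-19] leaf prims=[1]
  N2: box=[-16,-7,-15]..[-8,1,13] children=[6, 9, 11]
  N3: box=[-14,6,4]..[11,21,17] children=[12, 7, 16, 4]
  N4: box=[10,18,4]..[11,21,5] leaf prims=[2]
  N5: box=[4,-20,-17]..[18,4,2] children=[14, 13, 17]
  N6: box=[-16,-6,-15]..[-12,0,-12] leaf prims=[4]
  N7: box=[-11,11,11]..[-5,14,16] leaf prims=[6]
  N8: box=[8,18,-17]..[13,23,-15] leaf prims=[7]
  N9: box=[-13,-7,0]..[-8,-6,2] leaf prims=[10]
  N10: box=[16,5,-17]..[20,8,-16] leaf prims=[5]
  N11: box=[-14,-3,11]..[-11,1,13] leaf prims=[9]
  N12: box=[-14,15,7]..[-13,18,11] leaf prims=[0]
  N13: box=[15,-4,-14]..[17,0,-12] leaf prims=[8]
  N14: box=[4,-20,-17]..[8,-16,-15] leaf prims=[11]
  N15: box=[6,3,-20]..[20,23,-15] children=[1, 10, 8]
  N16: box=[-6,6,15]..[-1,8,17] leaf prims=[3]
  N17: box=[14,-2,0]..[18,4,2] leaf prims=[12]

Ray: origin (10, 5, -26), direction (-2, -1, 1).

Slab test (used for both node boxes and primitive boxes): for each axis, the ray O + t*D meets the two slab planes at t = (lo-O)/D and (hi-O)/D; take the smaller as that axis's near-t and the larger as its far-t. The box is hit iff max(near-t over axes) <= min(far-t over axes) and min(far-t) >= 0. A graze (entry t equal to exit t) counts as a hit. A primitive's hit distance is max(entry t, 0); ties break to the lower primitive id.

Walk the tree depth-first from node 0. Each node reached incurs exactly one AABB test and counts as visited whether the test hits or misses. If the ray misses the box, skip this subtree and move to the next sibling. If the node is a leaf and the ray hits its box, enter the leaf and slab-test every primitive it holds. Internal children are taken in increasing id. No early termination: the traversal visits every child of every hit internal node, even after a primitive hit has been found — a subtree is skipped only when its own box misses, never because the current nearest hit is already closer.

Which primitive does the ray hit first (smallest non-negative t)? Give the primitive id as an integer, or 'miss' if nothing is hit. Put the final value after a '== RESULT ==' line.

Traverse from the root:
N0 x:[-5,13] y:[-18,25] z:[6,43] -> hit [6,13], descend [2, 3, 5, 15]
  N2 x:[9,13] y:[4,12] z:[11,39] -> hit [11,12], descend [6, 9, 11]
    N6 x:[11,13] y:[5,11] z:[11,14] -> hit [11,11] leaf, test {P4@t=11}
    N9 x:[9,23/2] y:[11,12] z:[26,28] -> miss, prune
    N11 x:[21/2,12] y:[4,8] z:[37,39] -> miss, prune
  N3 x:[-1/2,12] y:[-16,-1] z:[30,43] -> miss, prune
  N5 x:[-4,3] y:[1,25] z:[9,28] -> miss, prune
  N15 x:[-5,2] y:[-18,2] z:[6,11] -> miss, prune

Summary -> nodes [0, 2, 6, 9, 11, 3, 5, 15]; box-tests=8; leaf-entries=1; first=P4

== RESULT ==
4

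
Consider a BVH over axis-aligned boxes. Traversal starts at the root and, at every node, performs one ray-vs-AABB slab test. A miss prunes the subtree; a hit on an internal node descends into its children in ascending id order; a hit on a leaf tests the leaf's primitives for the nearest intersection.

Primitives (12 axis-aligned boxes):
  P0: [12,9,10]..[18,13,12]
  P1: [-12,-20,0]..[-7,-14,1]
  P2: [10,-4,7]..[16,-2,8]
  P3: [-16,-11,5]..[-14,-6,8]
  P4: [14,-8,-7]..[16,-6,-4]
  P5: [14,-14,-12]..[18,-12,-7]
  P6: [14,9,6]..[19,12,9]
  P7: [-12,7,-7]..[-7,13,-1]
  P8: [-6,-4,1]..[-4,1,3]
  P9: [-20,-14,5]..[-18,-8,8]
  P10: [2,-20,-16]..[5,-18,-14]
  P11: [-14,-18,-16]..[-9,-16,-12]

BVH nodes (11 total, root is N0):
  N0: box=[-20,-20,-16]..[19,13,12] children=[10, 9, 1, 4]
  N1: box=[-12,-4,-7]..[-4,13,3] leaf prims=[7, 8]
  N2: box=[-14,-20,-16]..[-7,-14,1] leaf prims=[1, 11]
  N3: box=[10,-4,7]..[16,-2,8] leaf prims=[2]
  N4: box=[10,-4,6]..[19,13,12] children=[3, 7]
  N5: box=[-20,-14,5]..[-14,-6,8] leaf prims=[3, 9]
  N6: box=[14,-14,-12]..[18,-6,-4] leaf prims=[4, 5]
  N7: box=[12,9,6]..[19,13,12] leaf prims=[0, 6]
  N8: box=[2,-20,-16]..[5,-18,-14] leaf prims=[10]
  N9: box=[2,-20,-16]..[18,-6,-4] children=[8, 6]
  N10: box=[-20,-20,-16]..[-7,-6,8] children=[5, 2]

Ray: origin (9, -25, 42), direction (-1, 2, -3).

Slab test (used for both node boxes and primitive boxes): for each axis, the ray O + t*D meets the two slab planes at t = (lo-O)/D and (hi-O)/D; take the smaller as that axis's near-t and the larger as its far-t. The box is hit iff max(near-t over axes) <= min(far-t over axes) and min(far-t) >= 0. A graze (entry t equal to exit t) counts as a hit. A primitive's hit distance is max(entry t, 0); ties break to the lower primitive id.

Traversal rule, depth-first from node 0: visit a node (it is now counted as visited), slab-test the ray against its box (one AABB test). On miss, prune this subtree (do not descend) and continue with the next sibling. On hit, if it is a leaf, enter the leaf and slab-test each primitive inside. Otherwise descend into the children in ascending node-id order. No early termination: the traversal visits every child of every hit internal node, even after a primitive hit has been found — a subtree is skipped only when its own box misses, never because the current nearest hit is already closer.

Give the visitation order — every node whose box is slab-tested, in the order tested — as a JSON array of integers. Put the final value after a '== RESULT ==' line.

Walk:
N0 x:[-10,29] y:[5/2,19] z:[10,58/3] -> hit [10,19], descend [1, 4, 9, 10]
  N1 x:[13,21] y:[21/2,19] z:[13,49/3] -> hit [13,49/3] leaf, test {P7@t=16, P8@t=13}
  N4 x:[-10,-1] y:[21/2,19] z:[10,12] -> miss, prune
  N9 x:[-9,7] y:[5/2,19/2] z:[46/3,58/3] -> miss, prune
  N10 x:[16,29] y:[5/2,19/2] z:[34/3,58/3] -> miss, prune

Visited [0, 1, 4, 9, 10]. Tests: 5 box, 1 leaf. Nearest: P8.

== RESULT ==
[0, 1, 4, 9, 10]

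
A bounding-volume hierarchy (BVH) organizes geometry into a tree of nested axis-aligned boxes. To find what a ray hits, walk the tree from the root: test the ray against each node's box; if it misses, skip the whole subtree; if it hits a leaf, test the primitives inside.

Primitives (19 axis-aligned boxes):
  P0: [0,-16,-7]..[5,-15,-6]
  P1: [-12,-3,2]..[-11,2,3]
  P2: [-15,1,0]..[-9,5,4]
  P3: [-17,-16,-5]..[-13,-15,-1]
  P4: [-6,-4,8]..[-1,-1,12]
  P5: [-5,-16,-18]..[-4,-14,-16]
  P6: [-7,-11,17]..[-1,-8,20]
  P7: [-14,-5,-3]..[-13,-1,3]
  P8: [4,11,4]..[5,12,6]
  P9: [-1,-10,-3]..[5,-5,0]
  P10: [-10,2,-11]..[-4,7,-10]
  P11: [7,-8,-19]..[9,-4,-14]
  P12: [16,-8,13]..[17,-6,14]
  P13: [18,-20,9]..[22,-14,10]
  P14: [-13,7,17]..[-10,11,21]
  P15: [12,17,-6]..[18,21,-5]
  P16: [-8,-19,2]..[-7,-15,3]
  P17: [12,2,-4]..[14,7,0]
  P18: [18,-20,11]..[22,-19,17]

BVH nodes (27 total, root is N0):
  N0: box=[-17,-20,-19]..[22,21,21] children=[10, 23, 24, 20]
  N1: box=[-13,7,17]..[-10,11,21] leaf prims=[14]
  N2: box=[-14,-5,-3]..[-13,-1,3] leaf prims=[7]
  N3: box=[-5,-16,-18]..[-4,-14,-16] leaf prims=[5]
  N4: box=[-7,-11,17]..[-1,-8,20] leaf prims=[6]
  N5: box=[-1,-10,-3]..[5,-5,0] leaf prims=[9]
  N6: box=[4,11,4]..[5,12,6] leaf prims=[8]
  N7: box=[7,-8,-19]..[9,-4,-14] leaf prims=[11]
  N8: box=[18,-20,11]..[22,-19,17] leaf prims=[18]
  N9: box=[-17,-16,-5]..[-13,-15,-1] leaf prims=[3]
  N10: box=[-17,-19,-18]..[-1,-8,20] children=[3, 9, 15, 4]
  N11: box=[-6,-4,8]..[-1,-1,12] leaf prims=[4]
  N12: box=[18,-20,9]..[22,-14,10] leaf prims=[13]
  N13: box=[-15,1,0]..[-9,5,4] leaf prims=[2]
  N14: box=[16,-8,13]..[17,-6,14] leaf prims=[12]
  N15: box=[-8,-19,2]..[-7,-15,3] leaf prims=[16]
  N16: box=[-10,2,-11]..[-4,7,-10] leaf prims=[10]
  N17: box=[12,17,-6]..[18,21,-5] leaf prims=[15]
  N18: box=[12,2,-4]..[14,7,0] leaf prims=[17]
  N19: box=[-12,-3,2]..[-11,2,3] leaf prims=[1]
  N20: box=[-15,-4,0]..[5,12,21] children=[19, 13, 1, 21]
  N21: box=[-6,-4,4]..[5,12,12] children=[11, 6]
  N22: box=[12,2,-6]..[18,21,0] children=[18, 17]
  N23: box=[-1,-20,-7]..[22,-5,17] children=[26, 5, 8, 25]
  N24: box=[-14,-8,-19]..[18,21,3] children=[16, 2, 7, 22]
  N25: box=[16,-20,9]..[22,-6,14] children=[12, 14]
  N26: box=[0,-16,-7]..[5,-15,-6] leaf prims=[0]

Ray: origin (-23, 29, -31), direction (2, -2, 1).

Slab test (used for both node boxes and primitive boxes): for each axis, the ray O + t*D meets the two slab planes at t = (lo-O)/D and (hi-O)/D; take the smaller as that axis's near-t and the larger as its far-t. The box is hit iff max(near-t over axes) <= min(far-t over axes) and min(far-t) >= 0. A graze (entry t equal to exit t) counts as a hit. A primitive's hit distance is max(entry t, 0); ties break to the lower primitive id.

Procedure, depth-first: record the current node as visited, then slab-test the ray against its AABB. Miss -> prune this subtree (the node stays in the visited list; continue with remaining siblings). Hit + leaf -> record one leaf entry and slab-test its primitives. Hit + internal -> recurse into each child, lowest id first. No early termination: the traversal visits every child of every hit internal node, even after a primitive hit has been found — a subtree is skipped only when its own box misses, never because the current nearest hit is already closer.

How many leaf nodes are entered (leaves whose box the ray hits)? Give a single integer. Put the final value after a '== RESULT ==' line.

Walk:
N0 x:[3,45/2] y:[4,49/2] z:[12,52] -> hit [12,45/2], descend [10, 20, 23, 24]
  N10 x:[3,11] y:[37/2,24] z:[13,51] -> miss, prune
  N20 x:[4,14] y:[17/2,33/2] z:[31,52] -> miss, prune
  N23 x:[11,45/2] y:[17,49/2] z:[24,48] -> miss, prune
  N24 x:[9/2,41/2] y:[4,37/2] z:[12,34] -> hit [12,37/2], descend [2, 7, 16, 22]
    N2 x:[9/2,5] y:[15,17] z:[28,34] -> miss, prune
    N7 x:[15,16] y:[33/2,37/2] z:[12,17] -> miss, prune
    N16 x:[13/2,19/2] y:[11,27/2] z:[20,21] -> miss, prune
    N22 x:[35/2,41/2] y:[4,27/2] z:[25,31] -> miss, prune

Summary -> nodes [0, 10, 20, 23, 24, 2, 7, 16, 22]; box-tests=9; leaf-entries=0; first=miss

== RESULT ==
0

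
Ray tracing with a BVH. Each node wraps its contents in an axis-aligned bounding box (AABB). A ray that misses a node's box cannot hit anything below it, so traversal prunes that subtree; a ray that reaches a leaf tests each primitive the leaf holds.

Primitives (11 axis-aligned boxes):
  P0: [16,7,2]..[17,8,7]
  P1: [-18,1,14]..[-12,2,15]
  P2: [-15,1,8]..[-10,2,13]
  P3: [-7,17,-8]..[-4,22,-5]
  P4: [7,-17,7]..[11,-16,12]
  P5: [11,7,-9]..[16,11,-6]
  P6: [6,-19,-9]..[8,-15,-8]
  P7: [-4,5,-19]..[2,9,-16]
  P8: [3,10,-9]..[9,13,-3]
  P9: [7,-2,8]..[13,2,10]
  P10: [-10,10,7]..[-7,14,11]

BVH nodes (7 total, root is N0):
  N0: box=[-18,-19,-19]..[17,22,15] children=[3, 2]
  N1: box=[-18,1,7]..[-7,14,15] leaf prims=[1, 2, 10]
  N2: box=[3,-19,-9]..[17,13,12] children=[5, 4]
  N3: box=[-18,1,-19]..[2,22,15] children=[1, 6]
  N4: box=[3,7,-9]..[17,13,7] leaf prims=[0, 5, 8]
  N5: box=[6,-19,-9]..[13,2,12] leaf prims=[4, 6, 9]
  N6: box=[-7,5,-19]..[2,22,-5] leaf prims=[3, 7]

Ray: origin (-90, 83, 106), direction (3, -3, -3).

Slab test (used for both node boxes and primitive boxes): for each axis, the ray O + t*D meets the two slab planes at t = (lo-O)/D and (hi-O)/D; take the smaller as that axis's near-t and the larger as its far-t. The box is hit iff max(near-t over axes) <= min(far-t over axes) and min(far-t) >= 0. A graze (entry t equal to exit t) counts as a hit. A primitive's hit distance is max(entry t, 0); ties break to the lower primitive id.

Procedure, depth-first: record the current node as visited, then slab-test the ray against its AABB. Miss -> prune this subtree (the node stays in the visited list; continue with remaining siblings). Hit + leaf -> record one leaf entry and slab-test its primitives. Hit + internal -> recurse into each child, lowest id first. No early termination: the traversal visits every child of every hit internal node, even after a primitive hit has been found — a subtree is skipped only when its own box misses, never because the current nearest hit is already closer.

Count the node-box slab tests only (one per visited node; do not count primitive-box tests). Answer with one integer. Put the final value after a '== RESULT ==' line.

Walk:
N0 x:[24,107/3] y:[61/3,34] z:[91/3,125/3] -> hit [91/3,34], descend [2, 3]
  N2 x:[31,107/3] y:[70/3,34] z:[94/3,115/3] -> hit [94/3,34], descend [4, 5]
    N4 x:[31,107/3] y:[70/3,76/3] z:[33,115/3] -> miss, prune
    N5 x:[32,103/3] y:[27,34] z:[94/3,115/3] -> hit [32,34] leaf, test {P4@t=33, P6(miss), P9(miss)}
  N3 x:[24,92/3] y:[61/3,82/3] z:[91/3,125/3] -> miss, prune

5 AABB tests over nodes [0, 2, 4, 5, 3]; 1 leaf entered; closest P4.

== RESULT ==
5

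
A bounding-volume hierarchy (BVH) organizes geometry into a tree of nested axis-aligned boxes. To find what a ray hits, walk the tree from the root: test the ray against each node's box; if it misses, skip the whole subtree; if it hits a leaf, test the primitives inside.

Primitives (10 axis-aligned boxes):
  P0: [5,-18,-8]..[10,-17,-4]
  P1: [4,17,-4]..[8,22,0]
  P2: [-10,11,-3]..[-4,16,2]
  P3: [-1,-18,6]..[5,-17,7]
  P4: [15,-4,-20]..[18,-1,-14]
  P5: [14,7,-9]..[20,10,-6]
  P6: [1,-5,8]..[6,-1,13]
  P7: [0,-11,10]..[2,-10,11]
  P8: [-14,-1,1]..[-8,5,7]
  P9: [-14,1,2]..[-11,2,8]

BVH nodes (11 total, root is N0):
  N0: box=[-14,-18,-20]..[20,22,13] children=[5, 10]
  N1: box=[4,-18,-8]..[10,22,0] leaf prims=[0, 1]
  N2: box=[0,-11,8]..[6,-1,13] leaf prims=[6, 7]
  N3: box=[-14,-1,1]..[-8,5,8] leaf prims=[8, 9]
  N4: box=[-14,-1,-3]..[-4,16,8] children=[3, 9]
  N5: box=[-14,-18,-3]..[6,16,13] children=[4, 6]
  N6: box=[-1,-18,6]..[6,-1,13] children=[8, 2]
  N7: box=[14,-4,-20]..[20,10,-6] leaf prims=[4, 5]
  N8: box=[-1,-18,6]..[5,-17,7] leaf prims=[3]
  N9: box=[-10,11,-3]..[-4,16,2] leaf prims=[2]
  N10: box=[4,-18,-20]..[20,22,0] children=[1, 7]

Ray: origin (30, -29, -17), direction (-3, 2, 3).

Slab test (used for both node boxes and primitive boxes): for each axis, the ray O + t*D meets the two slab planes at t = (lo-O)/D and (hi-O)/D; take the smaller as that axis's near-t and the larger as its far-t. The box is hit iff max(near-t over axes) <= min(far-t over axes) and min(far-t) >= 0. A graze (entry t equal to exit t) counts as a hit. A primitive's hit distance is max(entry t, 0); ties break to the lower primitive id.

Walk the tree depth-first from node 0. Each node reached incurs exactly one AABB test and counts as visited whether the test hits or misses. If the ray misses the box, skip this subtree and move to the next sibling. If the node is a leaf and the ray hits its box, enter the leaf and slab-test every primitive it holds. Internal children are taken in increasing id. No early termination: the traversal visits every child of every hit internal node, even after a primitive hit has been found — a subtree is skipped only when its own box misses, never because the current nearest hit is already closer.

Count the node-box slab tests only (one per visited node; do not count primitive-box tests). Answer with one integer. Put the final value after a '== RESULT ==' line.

Walk:
N0 x:[10/3,44/3] y:[11/2,51/2] z:[-1,10] -> hit [11/2,10], descend [5, 10]
  N5 x:[8,44/3] y:[11/2,45/2] z:[14/3,10] -> hit [8,10], descend [4, 6]
    N4 x:[34/3,44/3] y:[14,45/2] z:[14/3,25/3] -> miss, prune
    N6 x:[8,31/3] y:[11/2,14] z:[23/3,10] -> hit [8,10], descend [2, 8]
      N2 x:[8,10] y:[9,14] z:[25/3,10] -> hit [9,10] leaf, test {P6(miss), P7@t=28/3}
      N8 x:[25/3,31/3] y:[11/2,6] z:[23/3,8] -> miss, prune
  N10 x:[10/3,26/3] y:[11/2,51/2] z:[-1,17/3] -> hit [11/2,17/3], descend [1, 7]
    N1 x:[20/3,26/3] y:[11/2,51/2] z:[3,17/3] -> miss, prune
    N7 x:[10/3,16/3] y:[25/2,39/2] z:[-1,11/3] -> miss, prune

Summary -> nodes [0, 5, 4, 6, 2, 8, 10, 1, 7]; box-tests=9; leaf-entries=1; first=P7

== RESULT ==
9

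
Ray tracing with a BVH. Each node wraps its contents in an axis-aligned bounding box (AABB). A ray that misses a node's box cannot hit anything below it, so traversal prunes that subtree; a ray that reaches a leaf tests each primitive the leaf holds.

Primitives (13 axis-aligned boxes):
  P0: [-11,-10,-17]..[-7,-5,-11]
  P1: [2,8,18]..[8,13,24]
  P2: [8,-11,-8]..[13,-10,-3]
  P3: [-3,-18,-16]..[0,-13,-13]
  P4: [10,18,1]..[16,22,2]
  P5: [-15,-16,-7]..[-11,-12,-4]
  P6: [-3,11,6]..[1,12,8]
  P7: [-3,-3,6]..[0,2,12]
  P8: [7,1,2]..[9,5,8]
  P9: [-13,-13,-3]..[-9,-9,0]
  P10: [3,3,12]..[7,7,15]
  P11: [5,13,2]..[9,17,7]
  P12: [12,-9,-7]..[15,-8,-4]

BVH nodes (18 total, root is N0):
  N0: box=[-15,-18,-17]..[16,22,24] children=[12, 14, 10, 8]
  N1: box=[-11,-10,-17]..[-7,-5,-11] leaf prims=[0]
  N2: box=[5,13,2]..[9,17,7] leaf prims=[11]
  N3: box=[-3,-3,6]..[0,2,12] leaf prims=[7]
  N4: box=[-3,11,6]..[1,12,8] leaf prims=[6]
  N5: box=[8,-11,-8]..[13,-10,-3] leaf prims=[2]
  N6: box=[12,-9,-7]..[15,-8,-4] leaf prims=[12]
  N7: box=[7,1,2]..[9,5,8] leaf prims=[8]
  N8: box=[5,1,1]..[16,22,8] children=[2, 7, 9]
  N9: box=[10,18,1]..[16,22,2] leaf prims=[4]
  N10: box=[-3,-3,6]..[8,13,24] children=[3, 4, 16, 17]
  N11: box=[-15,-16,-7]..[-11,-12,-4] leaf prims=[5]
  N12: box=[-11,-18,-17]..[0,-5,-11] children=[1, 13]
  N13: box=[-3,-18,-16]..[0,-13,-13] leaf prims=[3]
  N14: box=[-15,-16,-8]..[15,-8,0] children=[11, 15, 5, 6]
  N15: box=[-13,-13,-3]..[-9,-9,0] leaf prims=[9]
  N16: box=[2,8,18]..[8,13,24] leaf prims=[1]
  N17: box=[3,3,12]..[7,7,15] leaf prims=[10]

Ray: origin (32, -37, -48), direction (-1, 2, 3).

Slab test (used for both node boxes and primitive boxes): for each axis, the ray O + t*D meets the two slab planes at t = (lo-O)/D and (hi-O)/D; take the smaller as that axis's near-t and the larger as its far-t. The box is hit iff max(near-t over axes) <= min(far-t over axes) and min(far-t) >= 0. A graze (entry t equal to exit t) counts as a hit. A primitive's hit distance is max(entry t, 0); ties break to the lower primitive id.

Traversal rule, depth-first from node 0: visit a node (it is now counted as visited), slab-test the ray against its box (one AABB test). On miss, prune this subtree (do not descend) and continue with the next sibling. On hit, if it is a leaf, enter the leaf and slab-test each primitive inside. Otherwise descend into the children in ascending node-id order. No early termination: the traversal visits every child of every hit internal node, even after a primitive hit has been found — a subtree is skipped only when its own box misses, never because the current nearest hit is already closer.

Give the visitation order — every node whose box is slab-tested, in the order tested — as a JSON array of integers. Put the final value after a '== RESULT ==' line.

Walk:
N0 x:[16,47] y:[19/2,59/2] z:[31/3,24] -> hit [16,24], descend [8, 10, 12, 14]
  N8 x:[16,27] y:[19,59/2] z:[49/3,56/3] -> miss, prune
  N10 x:[24,35] y:[17,25] z:[18,24] -> hit [24,24], descend [3, 4, 16, 17]
    N3 x:[32,35] y:[17,39/2] z:[18,20] -> miss, prune
    N4 x:[31,35] y:[24,49/2] z:[18,56/3] -> miss, prune
    N16 x:[24,30] y:[45/2,25] z:[22,24] -> hit [24,24] leaf, test {P1@t=24}
    N17 x:[25,29] y:[20,22] z:[20,21] -> miss, prune
  N12 x:[32,43] y:[19/2,16] z:[31/3,37/3] -> miss, prune
  N14 x:[17,47] y:[21/2,29/2] z:[40/3,16] -> miss, prune

9 AABB tests over nodes [0, 8, 10, 3, 4, 16, 17, 12, 14]; 1 leaf entered; closest P1.

== RESULT ==
[0, 8, 10, 3, 4, 16, 17, 12, 14]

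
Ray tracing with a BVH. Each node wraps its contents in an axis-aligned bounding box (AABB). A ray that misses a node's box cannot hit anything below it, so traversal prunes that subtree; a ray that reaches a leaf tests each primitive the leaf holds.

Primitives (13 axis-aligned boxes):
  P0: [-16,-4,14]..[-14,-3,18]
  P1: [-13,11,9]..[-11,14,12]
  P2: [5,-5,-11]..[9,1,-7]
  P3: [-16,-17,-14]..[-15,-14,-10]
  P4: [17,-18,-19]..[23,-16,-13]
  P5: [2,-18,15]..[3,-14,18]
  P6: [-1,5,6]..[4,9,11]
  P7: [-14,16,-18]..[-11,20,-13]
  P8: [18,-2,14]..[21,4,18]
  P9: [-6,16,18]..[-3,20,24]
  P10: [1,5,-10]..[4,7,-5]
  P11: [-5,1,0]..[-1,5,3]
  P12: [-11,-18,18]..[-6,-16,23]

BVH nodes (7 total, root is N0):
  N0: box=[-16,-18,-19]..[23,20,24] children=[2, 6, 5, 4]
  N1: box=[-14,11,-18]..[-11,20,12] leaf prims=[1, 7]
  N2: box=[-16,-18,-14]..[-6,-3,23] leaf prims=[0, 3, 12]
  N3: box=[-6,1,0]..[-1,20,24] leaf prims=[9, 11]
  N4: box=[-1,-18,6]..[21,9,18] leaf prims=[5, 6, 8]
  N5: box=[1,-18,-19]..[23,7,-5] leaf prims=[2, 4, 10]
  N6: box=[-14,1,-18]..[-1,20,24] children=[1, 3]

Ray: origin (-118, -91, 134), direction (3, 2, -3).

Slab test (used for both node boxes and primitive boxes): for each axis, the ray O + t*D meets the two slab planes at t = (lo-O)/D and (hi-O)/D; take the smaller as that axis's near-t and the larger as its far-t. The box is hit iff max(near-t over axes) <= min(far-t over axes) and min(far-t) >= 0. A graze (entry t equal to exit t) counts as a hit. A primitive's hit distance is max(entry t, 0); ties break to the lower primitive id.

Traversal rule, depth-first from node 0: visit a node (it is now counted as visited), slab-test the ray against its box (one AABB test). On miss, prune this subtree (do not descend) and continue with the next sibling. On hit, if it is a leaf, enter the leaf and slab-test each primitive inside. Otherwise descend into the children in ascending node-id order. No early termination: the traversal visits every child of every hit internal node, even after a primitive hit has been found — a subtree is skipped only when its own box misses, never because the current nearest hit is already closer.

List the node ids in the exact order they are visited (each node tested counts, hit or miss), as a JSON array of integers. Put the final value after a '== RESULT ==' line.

Walk:
N0 x:[34,47] y:[73/2,111/2] z:[110/3,51] -> hit [110/3,47], descend [2, 4, 5, 6]
  N2 x:[34,112/3] y:[73/2,44] z:[37,148/3] -> hit [37,112/3] leaf, test {P0(miss), P3(miss), P12@t=37}
  N4 x:[39,139/3] y:[73/2,50] z:[116/3,128/3] -> hit [39,128/3] leaf, test {P5(miss), P6(miss), P8(miss)}
  N5 x:[119/3,47] y:[73/2,49] z:[139/3,51] -> hit [139/3,47] leaf, test {P2(miss), P4(miss), P10(miss)}
  N6 x:[104/3,39] y:[46,111/2] z:[110/3,152/3] -> miss, prune

Summary -> nodes [0, 2, 4, 5, 6]; box-tests=5; leaf-entries=3; first=P12

== RESULT ==
[0, 2, 4, 5, 6]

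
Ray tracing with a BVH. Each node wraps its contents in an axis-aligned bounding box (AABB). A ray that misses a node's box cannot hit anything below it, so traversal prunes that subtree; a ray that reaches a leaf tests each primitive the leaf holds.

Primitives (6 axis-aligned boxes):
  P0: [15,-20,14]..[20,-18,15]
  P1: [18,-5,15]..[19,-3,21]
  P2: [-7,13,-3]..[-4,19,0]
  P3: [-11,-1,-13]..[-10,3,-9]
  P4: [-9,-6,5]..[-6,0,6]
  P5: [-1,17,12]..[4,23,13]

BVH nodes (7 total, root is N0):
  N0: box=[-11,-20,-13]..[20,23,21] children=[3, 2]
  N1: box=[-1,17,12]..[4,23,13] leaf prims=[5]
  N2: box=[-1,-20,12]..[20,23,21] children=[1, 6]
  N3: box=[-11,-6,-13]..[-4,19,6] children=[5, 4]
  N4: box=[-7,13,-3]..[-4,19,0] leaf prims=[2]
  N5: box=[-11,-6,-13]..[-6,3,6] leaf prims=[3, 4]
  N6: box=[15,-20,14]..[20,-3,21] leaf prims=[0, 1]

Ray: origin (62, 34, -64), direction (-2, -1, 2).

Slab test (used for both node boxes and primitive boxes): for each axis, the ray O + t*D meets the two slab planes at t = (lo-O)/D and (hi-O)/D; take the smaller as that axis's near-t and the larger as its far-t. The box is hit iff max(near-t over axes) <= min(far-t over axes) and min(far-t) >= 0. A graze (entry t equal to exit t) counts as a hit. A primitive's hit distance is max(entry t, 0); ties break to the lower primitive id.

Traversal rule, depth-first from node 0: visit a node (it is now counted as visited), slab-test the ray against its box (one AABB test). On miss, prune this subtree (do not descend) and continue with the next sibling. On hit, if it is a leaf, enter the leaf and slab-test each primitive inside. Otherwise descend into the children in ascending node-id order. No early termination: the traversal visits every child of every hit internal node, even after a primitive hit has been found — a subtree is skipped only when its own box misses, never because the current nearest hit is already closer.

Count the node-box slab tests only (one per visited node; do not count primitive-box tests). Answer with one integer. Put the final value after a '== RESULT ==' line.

Trace the traversal:
N0 x:[21,73/2] y:[11,54] z:[51/2,85/2] -> hit [51/2,73/2], descend [2, 3]
  N2 x:[21,63/2] y:[11,54] z:[38,85/2] -> miss, prune
  N3 x:[33,73/2] y:[15,40] z:[51/2,35] -> hit [33,35], descend [4, 5]
    N4 x:[33,69/2] y:[15,21] z:[61/2,32] -> miss, prune
    N5 x:[34,73/2] y:[31,40] z:[51/2,35] -> hit [34,35] leaf, test {P3(miss), P4@t=69/2}

Visited [0, 2, 3, 4, 5]. Tests: 5 box, 1 leaf. Nearest: P4.

== RESULT ==
5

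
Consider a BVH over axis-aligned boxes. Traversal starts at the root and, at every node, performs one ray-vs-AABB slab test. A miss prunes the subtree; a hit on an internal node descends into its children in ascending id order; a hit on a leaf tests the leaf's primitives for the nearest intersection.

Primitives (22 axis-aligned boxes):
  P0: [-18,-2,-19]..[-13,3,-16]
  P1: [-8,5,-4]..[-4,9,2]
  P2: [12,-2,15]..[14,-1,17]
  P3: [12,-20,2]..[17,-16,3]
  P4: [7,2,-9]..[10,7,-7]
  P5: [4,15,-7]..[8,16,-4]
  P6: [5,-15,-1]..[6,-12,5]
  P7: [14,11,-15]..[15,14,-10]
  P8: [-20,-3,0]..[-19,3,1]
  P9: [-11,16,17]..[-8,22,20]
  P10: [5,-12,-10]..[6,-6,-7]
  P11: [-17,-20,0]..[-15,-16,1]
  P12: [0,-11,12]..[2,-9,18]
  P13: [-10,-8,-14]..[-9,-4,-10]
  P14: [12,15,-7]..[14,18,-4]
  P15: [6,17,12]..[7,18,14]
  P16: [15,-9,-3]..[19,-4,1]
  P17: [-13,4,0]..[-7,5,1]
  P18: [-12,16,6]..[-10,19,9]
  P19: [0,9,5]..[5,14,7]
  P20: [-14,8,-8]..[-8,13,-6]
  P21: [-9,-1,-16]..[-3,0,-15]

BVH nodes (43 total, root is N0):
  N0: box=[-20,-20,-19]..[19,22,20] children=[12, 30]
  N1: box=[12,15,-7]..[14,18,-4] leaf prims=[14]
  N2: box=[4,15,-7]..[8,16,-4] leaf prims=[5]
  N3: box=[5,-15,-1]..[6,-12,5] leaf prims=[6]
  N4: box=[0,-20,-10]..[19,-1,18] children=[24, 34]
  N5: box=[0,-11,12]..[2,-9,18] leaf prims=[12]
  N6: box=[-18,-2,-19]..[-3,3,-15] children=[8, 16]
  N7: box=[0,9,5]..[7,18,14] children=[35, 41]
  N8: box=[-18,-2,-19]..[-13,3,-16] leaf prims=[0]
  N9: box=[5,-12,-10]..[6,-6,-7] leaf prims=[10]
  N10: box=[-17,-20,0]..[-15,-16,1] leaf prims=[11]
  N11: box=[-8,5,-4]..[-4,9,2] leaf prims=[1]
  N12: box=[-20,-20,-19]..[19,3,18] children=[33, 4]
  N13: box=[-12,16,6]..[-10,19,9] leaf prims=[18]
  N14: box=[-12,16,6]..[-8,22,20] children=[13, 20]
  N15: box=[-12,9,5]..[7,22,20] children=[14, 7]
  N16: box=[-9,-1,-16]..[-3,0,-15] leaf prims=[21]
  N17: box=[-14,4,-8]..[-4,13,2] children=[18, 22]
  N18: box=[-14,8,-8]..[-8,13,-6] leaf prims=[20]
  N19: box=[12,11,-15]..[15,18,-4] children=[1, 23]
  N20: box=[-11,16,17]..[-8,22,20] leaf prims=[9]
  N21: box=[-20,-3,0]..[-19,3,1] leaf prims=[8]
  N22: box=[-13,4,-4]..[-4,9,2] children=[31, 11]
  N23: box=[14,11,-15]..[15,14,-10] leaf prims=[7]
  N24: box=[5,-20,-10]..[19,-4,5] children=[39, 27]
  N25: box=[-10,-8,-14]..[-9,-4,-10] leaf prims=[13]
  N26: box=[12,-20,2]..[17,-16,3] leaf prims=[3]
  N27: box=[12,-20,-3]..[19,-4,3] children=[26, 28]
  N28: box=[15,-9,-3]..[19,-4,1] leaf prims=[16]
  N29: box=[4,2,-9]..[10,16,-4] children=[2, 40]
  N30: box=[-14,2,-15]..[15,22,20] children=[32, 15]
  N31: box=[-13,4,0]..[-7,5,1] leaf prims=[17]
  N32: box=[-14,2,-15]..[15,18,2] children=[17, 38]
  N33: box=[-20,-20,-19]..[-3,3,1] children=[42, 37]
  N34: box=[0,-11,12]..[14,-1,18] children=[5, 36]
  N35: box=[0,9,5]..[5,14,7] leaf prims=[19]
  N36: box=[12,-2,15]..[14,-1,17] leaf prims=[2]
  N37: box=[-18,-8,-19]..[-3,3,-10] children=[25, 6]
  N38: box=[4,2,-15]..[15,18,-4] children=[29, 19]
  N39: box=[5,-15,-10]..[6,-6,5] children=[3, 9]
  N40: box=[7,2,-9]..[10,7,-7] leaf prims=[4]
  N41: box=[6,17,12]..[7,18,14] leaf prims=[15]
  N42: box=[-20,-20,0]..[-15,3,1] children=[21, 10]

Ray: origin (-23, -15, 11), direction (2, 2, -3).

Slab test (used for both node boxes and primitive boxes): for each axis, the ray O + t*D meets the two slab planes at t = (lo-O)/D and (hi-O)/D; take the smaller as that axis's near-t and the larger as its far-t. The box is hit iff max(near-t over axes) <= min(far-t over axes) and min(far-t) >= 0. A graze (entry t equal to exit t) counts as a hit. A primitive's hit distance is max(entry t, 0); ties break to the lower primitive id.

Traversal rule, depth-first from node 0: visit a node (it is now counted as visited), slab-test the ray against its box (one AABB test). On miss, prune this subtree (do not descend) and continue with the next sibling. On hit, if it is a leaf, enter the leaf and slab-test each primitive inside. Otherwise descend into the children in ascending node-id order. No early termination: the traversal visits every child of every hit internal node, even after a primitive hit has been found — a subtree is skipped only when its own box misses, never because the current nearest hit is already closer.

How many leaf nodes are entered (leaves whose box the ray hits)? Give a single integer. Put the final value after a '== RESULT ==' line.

Walk:
N0 x:[3/2,21] y:[-5/2,37/2] z:[-3,10] -> hit [3/2,10], descend [12, 30]
  N12 x:[3/2,21] y:[-5/2,9] z:[-7/3,10] -> hit [3/2,9], descend [4, 33]
    N4 x:[23/2,21] y:[-5/2,7] z:[-7/3,7] -> miss, prune
    N33 x:[3/2,10] y:[-5/2,9] z:[10/3,10] -> hit [10/3,9], descend [37, 42]
      N37 x:[5/2,10] y:[7/2,9] z:[7,10] -> hit [7,9], descend [6, 25]
        N6 x:[5/2,10] y:[13/2,9] z:[26/3,10] -> hit [26/3,9], descend [8, 16]
          N8 x:[5/2,5] y:[13/2,9] z:[9,10] -> miss, prune
          N16 x:[7,10] y:[7,15/2] z:[26/3,9] -> miss, prune
        N25 x:[13/2,7] y:[7/2,11/2] z:[7,25/3] -> miss, prune
      N42 x:[3/2,4] y:[-5/2,9] z:[10/3,11/3] -> hit [10/3,11/3], descend [10, 21]
        N10 x:[3,4] y:[-5/2,-1/2] z:[10/3,11/3] -> miss, prune
        N21 x:[3/2,2] y:[6,9] z:[10/3,11/3] -> miss, prune
  N30 x:[9/2,19] y:[17/2,37/2] z:[-3,26/3] -> hit [17/2,26/3], descend [15, 32]
    N15 x:[11/2,15] y:[12,37/2] z:[-3,2] -> miss, prune
    N32 x:[9/2,19] y:[17/2,33/2] z:[3,26/3] -> hit [17/2,26/3], descend [17, 38]
      N17 x:[9/2,19/2] y:[19/2,14] z:[3,19/3] -> miss, prune
      N38 x:[27/2,19] y:[17/2,33/2] z:[5,26/3] -> miss, prune

Visited [0, 12, 4, 33, 37, 6, 8, 16, 25, 42, 10, 21, 30, 15, 32, 17, 38]. Tests: 17 box, 0 leaf. Nearest: miss.

== RESULT ==
0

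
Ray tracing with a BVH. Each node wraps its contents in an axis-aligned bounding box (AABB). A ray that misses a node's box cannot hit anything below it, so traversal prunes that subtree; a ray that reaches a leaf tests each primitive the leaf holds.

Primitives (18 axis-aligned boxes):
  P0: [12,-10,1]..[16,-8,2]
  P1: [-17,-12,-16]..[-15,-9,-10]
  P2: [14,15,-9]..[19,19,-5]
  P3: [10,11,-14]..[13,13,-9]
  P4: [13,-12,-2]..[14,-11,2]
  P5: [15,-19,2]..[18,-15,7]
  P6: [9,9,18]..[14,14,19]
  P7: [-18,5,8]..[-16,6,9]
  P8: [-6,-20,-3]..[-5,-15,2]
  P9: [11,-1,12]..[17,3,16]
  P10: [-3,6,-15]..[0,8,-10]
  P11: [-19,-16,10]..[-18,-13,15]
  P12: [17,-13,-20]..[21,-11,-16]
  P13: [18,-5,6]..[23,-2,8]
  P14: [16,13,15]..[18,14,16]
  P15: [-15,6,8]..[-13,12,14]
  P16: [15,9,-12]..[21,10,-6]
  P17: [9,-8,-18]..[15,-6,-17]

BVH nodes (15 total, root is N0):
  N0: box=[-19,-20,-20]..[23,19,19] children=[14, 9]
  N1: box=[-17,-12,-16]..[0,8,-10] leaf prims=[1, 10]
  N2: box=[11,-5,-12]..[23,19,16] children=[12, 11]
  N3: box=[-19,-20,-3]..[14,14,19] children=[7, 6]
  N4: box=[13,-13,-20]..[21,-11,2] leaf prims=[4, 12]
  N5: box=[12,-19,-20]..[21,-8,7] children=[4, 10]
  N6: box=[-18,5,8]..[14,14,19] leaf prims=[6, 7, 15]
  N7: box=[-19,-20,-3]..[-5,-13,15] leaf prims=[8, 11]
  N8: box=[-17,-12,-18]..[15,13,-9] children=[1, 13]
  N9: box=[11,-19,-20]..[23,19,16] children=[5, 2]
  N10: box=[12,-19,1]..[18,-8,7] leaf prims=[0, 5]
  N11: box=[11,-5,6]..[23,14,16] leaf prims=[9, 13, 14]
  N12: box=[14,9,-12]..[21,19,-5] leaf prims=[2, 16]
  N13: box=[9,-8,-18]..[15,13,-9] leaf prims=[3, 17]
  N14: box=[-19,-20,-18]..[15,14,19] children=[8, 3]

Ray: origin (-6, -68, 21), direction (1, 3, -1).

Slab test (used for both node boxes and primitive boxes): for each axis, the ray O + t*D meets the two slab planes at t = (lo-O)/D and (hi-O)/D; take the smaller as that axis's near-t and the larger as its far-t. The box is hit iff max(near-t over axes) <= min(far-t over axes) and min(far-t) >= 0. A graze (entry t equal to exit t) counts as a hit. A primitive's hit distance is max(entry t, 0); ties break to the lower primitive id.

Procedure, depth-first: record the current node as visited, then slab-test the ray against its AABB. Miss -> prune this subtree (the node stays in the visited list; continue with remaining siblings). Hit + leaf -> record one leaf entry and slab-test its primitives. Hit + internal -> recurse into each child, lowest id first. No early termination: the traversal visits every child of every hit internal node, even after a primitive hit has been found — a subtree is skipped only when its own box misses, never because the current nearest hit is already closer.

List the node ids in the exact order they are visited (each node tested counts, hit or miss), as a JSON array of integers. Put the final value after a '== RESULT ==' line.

Traverse from the root:
N0 x:[-13,29] y:[16,29] z:[2,41] -> hit [16,29], descend [9, 14]
  N9 x:[17,29] y:[49/3,29] z:[5,41] -> hit [17,29], descend [2, 5]
    N2 x:[17,29] y:[21,29] z:[5,33] -> hit [21,29], descend [11, 12]
      N11 x:[17,29] y:[21,82/3] z:[5,15] -> miss, prune
      N12 x:[20,27] y:[77/3,29] z:[26,33] -> hit [26,27] leaf, test {P2(miss), P16(miss)}
    N5 x:[18,27] y:[49/3,20] z:[14,41] -> hit [18,20], descend [4, 10]
      N4 x:[19,27] y:[55/3,19] z:[19,41] -> hit [19,19] leaf, test {P4@t=19, P12(miss)}
      N10 x:[18,24] y:[49/3,20] z:[14,20] -> hit [18,20] leaf, test {P0@t=58/3, P5(miss)}
  N14 x:[-13,21] y:[16,82/3] z:[2,39] -> hit [16,21], descend [3, 8]
    N3 x:[-13,20] y:[16,82/3] z:[2,24] -> hit [16,20], descend [6, 7]
      N6 x:[-12,20] y:[73/3,82/3] z:[2,13] -> miss, prune
      N7 x:[-13,1] y:[16,55/3] z:[6,24] -> miss, prune
    N8 x:[-11,21] y:[56/3,27] z:[30,39] -> miss, prune

13 AABB tests over nodes [0, 9, 2, 11, 12, 5, 4, 10, 14, 3, 6, 7, 8]; 3 leaves entered; closest P4.

== RESULT ==
[0, 9, 2, 11, 12, 5, 4, 10, 14, 3, 6, 7, 8]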